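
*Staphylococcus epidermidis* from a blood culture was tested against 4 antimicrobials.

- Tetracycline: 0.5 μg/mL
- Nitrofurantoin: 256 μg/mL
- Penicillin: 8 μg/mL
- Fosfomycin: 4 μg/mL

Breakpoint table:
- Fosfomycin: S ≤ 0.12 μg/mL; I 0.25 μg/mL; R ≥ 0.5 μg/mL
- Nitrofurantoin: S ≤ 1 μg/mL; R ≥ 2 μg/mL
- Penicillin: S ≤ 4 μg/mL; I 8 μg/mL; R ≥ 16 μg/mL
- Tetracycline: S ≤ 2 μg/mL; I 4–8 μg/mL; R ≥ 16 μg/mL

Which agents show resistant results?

Tetracycline (0.5 μg/mL) ≤ 2 μg/mL ⇒ S
Nitrofurantoin (256 μg/mL) ≥ 2 μg/mL → Resistant
Penicillin (8 μg/mL) = 8 μg/mL → Intermediate
Fosfomycin (4 μg/mL) ≥ 0.5 μg/mL ⇒ Resistant

nitrofurantoin, fosfomycin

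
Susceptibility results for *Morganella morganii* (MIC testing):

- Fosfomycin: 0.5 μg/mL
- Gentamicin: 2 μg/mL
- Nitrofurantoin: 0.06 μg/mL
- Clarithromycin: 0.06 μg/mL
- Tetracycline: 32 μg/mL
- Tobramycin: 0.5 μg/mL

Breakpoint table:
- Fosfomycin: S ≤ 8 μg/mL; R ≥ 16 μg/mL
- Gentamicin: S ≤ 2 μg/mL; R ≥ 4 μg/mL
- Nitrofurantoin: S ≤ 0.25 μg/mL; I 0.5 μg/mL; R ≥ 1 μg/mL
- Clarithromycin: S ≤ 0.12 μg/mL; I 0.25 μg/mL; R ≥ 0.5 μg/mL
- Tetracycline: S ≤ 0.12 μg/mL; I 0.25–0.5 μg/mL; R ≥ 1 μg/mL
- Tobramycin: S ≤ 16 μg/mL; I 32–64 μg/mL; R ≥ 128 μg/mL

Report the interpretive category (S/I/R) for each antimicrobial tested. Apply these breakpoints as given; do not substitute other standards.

Fosfomycin 0.5 μg/mL: ≤ 8 μg/mL → susceptible
Gentamicin (2 μg/mL) ≤ 2 μg/mL → susceptible
Nitrofurantoin 0.06 μg/mL: ≤ 0.25 μg/mL → S
Clarithromycin: 0.06 μg/mL is ≤ 0.12 μg/mL — S
Tetracycline: 32 μg/mL is ≥ 1 μg/mL ⇒ Resistant
Tobramycin (0.5 μg/mL) ≤ 16 μg/mL ⇒ S

S, S, S, S, R, S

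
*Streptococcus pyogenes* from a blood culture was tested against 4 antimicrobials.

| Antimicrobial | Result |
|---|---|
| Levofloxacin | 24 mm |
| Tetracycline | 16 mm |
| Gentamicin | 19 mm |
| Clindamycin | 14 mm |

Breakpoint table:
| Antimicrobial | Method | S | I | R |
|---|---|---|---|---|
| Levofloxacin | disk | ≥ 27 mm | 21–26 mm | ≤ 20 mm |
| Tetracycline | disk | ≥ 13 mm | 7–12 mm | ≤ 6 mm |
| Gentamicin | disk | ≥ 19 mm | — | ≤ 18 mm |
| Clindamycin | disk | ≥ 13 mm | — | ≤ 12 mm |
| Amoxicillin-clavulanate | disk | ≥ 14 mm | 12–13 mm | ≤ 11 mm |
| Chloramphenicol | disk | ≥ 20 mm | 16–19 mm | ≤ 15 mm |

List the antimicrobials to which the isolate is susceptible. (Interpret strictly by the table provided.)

tetracycline, gentamicin, clindamycin

Levofloxacin 24 mm: in 21–26 mm — I
Tetracycline: 16 mm is ≥ 13 mm — Susceptible
Gentamicin 19 mm: ≥ 19 mm → Susceptible
Clindamycin (14 mm) ≥ 13 mm ⇒ Susceptible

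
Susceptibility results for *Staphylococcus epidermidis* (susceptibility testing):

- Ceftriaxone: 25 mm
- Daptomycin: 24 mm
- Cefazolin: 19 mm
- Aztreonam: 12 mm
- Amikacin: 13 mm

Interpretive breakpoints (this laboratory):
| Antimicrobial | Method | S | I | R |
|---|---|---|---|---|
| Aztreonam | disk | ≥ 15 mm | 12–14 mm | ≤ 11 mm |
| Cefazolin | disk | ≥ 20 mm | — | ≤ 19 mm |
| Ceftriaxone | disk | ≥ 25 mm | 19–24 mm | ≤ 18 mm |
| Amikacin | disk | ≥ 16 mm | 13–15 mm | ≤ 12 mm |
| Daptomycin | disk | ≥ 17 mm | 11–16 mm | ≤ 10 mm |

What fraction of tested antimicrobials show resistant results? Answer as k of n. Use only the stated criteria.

Ceftriaxone (25 mm) ≥ 25 mm ⇒ S
Daptomycin 24 mm: ≥ 17 mm → Susceptible
Cefazolin (19 mm) ≤ 19 mm → R
Aztreonam 12 mm: in 12–14 mm ⇒ intermediate
Amikacin (13 mm) in 13–15 mm — I
Resistant: 1/5

1 of 5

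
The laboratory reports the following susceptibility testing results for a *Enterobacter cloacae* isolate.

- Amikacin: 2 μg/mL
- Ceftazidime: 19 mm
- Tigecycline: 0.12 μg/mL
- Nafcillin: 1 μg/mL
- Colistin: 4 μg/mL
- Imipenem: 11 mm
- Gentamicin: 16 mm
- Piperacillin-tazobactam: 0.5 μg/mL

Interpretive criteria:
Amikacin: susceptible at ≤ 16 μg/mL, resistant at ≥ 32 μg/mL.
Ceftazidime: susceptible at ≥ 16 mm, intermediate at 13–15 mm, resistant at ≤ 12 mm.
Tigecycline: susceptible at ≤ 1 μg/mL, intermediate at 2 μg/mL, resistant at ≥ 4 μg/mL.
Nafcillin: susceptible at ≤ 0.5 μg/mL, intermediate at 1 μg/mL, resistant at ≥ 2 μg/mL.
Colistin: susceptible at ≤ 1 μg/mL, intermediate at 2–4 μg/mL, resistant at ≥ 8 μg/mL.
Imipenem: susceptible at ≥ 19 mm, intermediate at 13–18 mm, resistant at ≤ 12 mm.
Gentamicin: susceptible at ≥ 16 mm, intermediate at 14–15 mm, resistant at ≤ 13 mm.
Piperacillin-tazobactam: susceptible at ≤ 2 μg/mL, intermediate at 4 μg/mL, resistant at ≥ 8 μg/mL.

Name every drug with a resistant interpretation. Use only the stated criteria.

Amikacin: 2 μg/mL is ≤ 16 μg/mL → susceptible
Ceftazidime: 19 mm is ≥ 16 mm — susceptible
Tigecycline (0.12 μg/mL) ≤ 1 μg/mL ⇒ Susceptible
Nafcillin (1 μg/mL) = 1 μg/mL → Intermediate
Colistin 4 μg/mL: in 2–4 μg/mL → I
Imipenem (11 mm) ≤ 12 mm — Resistant
Gentamicin 16 mm: ≥ 16 mm ⇒ Susceptible
Piperacillin-tazobactam (0.5 μg/mL) ≤ 2 μg/mL → susceptible

imipenem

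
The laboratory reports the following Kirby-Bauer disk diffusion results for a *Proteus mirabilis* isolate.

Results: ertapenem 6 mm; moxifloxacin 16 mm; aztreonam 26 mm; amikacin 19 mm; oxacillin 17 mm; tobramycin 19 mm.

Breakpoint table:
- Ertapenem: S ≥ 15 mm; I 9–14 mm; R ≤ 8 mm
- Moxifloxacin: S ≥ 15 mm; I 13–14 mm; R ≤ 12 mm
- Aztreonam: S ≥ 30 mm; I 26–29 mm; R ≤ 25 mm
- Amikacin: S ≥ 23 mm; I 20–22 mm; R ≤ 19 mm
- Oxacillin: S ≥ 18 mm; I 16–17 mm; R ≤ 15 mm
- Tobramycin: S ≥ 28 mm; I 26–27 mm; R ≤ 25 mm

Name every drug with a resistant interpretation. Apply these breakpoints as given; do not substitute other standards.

Ertapenem (6 mm) ≤ 8 mm → Resistant
Moxifloxacin (16 mm) ≥ 15 mm — susceptible
Aztreonam: 26 mm is in 26–29 mm ⇒ I
Amikacin: 19 mm is ≤ 19 mm ⇒ Resistant
Oxacillin 17 mm: in 16–17 mm → intermediate
Tobramycin 19 mm: ≤ 25 mm — resistant

ertapenem, amikacin, tobramycin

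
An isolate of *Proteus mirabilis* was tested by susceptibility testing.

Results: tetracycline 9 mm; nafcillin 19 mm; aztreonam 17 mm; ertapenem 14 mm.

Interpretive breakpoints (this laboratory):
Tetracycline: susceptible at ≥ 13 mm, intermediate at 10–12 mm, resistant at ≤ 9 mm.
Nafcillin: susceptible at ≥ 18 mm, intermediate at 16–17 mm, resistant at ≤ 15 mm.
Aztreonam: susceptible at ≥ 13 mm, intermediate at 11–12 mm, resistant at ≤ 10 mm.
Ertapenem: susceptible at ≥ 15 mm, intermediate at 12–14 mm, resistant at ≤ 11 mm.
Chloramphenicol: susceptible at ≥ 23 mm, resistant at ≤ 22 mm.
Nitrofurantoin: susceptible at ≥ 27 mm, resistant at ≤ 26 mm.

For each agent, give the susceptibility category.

R, S, S, I

Tetracycline 9 mm: ≤ 9 mm ⇒ Resistant
Nafcillin (19 mm) ≥ 18 mm — Susceptible
Aztreonam 17 mm: ≥ 13 mm → Susceptible
Ertapenem: 14 mm is in 12–14 mm — I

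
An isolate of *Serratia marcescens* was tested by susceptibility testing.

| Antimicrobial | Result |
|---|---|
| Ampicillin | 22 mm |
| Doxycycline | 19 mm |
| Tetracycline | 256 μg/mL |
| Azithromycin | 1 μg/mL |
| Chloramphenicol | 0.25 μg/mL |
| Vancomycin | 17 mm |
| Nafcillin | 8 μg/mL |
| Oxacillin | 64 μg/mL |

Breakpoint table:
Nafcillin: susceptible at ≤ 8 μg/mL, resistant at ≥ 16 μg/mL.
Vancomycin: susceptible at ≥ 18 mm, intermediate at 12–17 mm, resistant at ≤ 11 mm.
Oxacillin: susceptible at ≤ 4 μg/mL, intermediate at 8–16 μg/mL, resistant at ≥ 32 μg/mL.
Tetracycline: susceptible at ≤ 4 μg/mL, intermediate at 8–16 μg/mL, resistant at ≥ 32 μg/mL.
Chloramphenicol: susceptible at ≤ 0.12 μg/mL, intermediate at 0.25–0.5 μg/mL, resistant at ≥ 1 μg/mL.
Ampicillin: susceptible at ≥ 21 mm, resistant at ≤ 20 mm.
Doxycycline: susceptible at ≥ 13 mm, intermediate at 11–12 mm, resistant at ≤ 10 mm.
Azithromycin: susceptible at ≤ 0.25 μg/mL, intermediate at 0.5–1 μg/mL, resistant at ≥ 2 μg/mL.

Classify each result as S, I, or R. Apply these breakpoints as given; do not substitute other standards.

S, S, R, I, I, I, S, R

Ampicillin 22 mm: ≥ 21 mm → susceptible
Doxycycline 19 mm: ≥ 13 mm → Susceptible
Tetracycline 256 μg/mL: ≥ 32 μg/mL ⇒ R
Azithromycin 1 μg/mL: in 0.5–1 μg/mL → I
Chloramphenicol 0.25 μg/mL: in 0.25–0.5 μg/mL ⇒ Intermediate
Vancomycin (17 mm) in 12–17 mm → I
Nafcillin (8 μg/mL) ≤ 8 μg/mL → Susceptible
Oxacillin 64 μg/mL: ≥ 32 μg/mL — resistant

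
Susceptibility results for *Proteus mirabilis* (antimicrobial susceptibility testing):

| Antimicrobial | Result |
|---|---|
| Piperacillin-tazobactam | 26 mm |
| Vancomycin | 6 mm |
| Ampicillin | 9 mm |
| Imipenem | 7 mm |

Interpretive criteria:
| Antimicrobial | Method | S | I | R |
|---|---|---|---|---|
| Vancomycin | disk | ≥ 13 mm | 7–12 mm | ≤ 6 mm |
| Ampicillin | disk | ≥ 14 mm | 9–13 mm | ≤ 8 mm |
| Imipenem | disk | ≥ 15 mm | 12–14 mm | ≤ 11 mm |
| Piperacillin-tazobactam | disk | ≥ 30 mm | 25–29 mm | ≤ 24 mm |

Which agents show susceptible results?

none

Piperacillin-tazobactam: 26 mm is in 25–29 mm — I
Vancomycin: 6 mm is ≤ 6 mm ⇒ Resistant
Ampicillin (9 mm) in 9–13 mm → intermediate
Imipenem 7 mm: ≤ 11 mm — Resistant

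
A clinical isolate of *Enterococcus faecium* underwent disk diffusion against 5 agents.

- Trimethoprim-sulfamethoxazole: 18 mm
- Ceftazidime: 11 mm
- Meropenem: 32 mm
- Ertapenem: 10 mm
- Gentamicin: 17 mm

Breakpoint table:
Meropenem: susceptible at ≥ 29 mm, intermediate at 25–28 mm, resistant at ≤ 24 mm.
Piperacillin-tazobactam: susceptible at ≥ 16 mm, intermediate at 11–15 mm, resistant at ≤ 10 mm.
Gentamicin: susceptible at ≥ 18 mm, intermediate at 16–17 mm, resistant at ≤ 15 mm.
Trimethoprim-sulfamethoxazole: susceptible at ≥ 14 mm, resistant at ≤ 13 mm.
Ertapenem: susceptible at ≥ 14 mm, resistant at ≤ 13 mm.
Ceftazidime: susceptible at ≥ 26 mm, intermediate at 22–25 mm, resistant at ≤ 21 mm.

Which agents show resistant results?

Trimethoprim-sulfamethoxazole: 18 mm is ≥ 14 mm ⇒ S
Ceftazidime 11 mm: ≤ 21 mm — Resistant
Meropenem: 32 mm is ≥ 29 mm ⇒ S
Ertapenem: 10 mm is ≤ 13 mm — resistant
Gentamicin: 17 mm is in 16–17 mm — intermediate

ceftazidime, ertapenem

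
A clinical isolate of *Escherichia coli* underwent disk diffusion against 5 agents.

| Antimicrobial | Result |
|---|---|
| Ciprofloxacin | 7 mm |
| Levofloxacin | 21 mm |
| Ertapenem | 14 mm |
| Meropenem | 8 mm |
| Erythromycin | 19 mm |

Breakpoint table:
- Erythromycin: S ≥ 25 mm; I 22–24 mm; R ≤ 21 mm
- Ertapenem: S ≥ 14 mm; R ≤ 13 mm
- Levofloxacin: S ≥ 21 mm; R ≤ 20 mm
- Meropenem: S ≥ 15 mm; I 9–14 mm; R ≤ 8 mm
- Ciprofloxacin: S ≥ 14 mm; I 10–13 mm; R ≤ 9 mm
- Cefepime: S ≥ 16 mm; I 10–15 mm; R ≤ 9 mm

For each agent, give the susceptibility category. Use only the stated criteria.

R, S, S, R, R

Ciprofloxacin 7 mm: ≤ 9 mm → resistant
Levofloxacin 21 mm: ≥ 21 mm — S
Ertapenem 14 mm: ≥ 14 mm ⇒ susceptible
Meropenem: 8 mm is ≤ 8 mm — Resistant
Erythromycin (19 mm) ≤ 21 mm → resistant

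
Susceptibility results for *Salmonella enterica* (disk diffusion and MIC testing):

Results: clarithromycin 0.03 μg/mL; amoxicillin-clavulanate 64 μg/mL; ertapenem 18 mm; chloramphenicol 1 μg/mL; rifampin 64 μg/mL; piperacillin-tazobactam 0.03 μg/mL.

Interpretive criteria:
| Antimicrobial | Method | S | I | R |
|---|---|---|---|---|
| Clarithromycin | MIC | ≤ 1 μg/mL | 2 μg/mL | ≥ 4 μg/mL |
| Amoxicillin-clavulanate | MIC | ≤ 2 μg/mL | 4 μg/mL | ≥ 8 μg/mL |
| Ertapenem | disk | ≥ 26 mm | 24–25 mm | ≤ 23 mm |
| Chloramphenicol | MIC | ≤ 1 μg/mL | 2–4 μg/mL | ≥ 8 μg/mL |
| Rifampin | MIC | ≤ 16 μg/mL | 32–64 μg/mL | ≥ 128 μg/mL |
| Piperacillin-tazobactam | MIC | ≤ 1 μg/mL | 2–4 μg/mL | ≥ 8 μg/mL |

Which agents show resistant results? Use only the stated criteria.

Clarithromycin (0.03 μg/mL) ≤ 1 μg/mL → S
Amoxicillin-clavulanate 64 μg/mL: ≥ 8 μg/mL — R
Ertapenem (18 mm) ≤ 23 mm — resistant
Chloramphenicol 1 μg/mL: ≤ 1 μg/mL ⇒ susceptible
Rifampin (64 μg/mL) in 32–64 μg/mL — Intermediate
Piperacillin-tazobactam 0.03 μg/mL: ≤ 1 μg/mL ⇒ susceptible

amoxicillin-clavulanate, ertapenem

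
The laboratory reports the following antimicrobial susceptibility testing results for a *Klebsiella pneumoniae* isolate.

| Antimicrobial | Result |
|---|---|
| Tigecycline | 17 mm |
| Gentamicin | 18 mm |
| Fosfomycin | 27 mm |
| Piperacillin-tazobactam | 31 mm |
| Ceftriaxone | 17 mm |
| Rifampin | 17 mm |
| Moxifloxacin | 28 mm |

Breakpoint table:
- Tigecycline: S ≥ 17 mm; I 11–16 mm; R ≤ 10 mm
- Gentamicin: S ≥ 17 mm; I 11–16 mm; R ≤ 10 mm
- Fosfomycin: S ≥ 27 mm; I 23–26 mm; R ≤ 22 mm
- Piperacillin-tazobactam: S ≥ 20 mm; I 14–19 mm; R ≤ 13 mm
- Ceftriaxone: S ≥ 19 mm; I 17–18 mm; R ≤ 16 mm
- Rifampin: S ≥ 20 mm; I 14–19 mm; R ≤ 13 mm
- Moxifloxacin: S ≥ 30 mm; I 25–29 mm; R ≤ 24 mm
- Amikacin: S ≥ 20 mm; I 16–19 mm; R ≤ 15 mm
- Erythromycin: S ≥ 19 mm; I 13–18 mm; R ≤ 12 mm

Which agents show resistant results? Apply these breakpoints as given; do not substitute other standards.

Tigecycline 17 mm: ≥ 17 mm → Susceptible
Gentamicin: 18 mm is ≥ 17 mm ⇒ S
Fosfomycin (27 mm) ≥ 27 mm → Susceptible
Piperacillin-tazobactam 31 mm: ≥ 20 mm — susceptible
Ceftriaxone: 17 mm is in 17–18 mm — I
Rifampin 17 mm: in 14–19 mm → I
Moxifloxacin: 28 mm is in 25–29 mm ⇒ Intermediate

none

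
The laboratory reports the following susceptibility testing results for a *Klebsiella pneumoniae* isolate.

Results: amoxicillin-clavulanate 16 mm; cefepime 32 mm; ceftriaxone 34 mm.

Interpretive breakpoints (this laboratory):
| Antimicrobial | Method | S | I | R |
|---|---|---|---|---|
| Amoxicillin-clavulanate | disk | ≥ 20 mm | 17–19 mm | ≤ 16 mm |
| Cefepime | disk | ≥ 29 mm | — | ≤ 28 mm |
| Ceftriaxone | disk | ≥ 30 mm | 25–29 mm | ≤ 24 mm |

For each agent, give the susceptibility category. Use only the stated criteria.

R, S, S

Amoxicillin-clavulanate: 16 mm is ≤ 16 mm → Resistant
Cefepime (32 mm) ≥ 29 mm → Susceptible
Ceftriaxone (34 mm) ≥ 30 mm — S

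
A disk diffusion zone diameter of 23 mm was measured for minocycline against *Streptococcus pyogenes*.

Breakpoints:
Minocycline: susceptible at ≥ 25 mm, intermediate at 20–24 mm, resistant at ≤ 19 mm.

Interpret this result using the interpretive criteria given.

Intermediate

Minocycline 23 mm: in 20–24 mm → I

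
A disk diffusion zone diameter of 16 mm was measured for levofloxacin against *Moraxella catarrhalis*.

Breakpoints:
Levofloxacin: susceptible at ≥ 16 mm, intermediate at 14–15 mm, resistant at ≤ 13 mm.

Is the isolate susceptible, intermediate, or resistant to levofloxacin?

Susceptible

Levofloxacin 16 mm: ≥ 16 mm ⇒ susceptible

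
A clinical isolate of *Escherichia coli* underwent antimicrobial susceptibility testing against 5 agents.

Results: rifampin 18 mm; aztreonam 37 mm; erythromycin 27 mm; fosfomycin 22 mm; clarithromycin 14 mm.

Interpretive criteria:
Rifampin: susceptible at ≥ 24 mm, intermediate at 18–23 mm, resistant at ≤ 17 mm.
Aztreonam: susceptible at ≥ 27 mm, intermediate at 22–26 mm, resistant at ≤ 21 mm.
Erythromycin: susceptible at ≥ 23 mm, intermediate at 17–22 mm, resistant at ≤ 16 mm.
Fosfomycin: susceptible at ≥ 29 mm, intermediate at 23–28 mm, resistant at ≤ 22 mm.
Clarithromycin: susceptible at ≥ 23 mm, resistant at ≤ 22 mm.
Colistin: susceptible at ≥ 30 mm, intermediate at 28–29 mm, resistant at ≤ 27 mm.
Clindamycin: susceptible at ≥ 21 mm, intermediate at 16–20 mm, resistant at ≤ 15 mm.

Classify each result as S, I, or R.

Rifampin (18 mm) in 18–23 mm → I
Aztreonam: 37 mm is ≥ 27 mm ⇒ susceptible
Erythromycin (27 mm) ≥ 23 mm → susceptible
Fosfomycin: 22 mm is ≤ 22 mm — R
Clarithromycin: 14 mm is ≤ 22 mm — resistant

I, S, S, R, R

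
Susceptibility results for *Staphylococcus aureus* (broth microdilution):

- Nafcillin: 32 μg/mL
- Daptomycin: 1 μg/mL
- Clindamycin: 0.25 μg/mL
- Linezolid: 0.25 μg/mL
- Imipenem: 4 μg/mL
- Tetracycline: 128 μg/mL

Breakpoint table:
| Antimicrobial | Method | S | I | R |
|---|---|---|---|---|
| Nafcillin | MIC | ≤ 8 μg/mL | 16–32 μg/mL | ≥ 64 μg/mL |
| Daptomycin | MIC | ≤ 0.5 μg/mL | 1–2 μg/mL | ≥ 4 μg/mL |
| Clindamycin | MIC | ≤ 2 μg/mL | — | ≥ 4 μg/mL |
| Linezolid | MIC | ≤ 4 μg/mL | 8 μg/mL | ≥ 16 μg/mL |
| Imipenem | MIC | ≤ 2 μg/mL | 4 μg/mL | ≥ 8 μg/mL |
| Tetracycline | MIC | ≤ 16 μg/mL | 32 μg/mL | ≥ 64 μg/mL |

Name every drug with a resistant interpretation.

tetracycline

Nafcillin (32 μg/mL) in 16–32 μg/mL — Intermediate
Daptomycin (1 μg/mL) in 1–2 μg/mL → intermediate
Clindamycin: 0.25 μg/mL is ≤ 2 μg/mL ⇒ susceptible
Linezolid (0.25 μg/mL) ≤ 4 μg/mL ⇒ Susceptible
Imipenem: 4 μg/mL is = 4 μg/mL ⇒ I
Tetracycline (128 μg/mL) ≥ 64 μg/mL — R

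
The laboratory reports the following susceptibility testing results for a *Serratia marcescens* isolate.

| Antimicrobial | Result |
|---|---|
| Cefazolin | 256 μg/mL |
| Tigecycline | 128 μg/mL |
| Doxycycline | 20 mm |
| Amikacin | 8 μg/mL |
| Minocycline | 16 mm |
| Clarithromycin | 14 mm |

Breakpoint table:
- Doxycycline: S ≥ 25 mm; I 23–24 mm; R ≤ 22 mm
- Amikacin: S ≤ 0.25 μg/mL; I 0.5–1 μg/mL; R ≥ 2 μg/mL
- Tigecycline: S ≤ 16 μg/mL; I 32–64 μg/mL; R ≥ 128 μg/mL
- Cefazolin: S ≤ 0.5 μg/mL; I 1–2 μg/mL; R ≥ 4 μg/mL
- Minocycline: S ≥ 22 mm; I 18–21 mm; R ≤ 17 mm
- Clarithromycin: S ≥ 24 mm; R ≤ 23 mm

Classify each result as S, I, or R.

Cefazolin 256 μg/mL: ≥ 4 μg/mL ⇒ R
Tigecycline (128 μg/mL) ≥ 128 μg/mL — Resistant
Doxycycline: 20 mm is ≤ 22 mm ⇒ resistant
Amikacin (8 μg/mL) ≥ 2 μg/mL — resistant
Minocycline (16 mm) ≤ 17 mm ⇒ Resistant
Clarithromycin (14 mm) ≤ 23 mm — Resistant

R, R, R, R, R, R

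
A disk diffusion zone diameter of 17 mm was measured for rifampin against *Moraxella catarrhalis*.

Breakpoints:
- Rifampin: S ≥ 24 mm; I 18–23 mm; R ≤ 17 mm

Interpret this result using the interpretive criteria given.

Rifampin 17 mm: ≤ 17 mm ⇒ resistant

R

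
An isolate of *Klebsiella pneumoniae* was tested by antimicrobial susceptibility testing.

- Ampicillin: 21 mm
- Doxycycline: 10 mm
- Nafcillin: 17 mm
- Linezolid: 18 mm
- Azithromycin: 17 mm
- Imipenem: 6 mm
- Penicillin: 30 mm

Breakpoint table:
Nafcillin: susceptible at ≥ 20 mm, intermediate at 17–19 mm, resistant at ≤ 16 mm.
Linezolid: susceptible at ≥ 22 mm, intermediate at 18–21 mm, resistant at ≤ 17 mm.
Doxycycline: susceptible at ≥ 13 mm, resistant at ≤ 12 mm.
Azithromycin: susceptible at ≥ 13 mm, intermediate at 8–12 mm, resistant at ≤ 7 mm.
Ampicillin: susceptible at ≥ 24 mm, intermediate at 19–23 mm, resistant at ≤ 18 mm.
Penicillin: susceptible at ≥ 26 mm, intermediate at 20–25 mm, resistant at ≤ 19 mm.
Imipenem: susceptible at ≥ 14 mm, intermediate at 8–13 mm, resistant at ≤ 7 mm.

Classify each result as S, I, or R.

I, R, I, I, S, R, S

Ampicillin 21 mm: in 19–23 mm → intermediate
Doxycycline: 10 mm is ≤ 12 mm — Resistant
Nafcillin 17 mm: in 17–19 mm — intermediate
Linezolid: 18 mm is in 18–21 mm → Intermediate
Azithromycin (17 mm) ≥ 13 mm — susceptible
Imipenem (6 mm) ≤ 7 mm ⇒ resistant
Penicillin 30 mm: ≥ 26 mm ⇒ Susceptible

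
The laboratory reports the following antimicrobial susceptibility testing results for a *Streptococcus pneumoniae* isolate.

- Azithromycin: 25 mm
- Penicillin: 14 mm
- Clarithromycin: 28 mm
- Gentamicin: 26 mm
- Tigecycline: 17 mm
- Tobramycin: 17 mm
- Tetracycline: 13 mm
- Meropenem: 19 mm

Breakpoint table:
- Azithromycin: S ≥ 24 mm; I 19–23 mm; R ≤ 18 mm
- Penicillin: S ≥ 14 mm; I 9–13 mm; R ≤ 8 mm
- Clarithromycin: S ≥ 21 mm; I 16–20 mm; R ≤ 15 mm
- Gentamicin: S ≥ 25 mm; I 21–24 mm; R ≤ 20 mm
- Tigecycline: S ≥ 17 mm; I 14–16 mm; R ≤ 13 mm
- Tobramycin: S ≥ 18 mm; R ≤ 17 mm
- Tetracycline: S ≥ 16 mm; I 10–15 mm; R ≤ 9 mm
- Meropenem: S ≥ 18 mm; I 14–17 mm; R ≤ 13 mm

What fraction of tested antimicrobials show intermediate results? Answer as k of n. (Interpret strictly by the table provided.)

1 of 8

Azithromycin 25 mm: ≥ 24 mm ⇒ S
Penicillin 14 mm: ≥ 14 mm → Susceptible
Clarithromycin 28 mm: ≥ 21 mm → susceptible
Gentamicin 26 mm: ≥ 25 mm ⇒ S
Tigecycline (17 mm) ≥ 17 mm → Susceptible
Tobramycin 17 mm: ≤ 17 mm — Resistant
Tetracycline (13 mm) in 10–15 mm ⇒ intermediate
Meropenem 19 mm: ≥ 18 mm ⇒ susceptible
Intermediate: 1/8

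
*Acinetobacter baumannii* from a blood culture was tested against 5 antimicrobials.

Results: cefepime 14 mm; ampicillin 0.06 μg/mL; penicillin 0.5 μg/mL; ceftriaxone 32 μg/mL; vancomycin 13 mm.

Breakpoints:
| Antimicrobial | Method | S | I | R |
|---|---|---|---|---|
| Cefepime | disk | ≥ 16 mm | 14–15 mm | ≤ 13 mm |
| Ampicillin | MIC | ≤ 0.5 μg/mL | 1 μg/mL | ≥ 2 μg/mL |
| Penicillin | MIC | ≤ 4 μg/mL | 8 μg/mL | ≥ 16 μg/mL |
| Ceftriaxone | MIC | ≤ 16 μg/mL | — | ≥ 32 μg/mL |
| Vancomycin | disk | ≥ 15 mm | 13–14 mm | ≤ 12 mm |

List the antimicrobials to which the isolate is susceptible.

Cefepime 14 mm: in 14–15 mm — I
Ampicillin 0.06 μg/mL: ≤ 0.5 μg/mL ⇒ Susceptible
Penicillin 0.5 μg/mL: ≤ 4 μg/mL → Susceptible
Ceftriaxone 32 μg/mL: ≥ 32 μg/mL → Resistant
Vancomycin: 13 mm is in 13–14 mm ⇒ Intermediate

ampicillin, penicillin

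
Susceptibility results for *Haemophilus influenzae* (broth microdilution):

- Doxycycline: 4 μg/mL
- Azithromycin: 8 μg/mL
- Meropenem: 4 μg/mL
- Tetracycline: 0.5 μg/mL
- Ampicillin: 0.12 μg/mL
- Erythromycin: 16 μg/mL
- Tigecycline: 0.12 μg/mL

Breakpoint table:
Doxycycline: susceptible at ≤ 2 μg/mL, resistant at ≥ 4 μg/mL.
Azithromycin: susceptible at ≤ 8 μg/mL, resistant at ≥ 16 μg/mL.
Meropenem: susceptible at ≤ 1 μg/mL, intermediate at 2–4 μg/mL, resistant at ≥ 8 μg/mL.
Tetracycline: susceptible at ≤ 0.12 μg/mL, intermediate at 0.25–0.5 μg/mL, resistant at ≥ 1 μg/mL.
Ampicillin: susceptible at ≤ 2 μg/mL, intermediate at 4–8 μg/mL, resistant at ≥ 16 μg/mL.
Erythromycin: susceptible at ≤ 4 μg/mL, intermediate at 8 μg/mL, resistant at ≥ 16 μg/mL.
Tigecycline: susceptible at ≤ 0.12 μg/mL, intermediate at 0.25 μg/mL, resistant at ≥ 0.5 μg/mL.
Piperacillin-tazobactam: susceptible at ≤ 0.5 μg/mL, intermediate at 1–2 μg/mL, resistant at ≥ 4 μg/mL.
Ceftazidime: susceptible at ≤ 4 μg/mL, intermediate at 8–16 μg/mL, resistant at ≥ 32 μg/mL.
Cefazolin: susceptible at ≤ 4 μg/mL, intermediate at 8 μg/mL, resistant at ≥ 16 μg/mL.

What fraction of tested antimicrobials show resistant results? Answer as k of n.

Doxycycline (4 μg/mL) ≥ 4 μg/mL — resistant
Azithromycin (8 μg/mL) ≤ 8 μg/mL → susceptible
Meropenem 4 μg/mL: in 2–4 μg/mL → intermediate
Tetracycline 0.5 μg/mL: in 0.25–0.5 μg/mL → I
Ampicillin: 0.12 μg/mL is ≤ 2 μg/mL ⇒ susceptible
Erythromycin: 16 μg/mL is ≥ 16 μg/mL — R
Tigecycline 0.12 μg/mL: ≤ 0.12 μg/mL — S
Resistant: 2/7

2 of 7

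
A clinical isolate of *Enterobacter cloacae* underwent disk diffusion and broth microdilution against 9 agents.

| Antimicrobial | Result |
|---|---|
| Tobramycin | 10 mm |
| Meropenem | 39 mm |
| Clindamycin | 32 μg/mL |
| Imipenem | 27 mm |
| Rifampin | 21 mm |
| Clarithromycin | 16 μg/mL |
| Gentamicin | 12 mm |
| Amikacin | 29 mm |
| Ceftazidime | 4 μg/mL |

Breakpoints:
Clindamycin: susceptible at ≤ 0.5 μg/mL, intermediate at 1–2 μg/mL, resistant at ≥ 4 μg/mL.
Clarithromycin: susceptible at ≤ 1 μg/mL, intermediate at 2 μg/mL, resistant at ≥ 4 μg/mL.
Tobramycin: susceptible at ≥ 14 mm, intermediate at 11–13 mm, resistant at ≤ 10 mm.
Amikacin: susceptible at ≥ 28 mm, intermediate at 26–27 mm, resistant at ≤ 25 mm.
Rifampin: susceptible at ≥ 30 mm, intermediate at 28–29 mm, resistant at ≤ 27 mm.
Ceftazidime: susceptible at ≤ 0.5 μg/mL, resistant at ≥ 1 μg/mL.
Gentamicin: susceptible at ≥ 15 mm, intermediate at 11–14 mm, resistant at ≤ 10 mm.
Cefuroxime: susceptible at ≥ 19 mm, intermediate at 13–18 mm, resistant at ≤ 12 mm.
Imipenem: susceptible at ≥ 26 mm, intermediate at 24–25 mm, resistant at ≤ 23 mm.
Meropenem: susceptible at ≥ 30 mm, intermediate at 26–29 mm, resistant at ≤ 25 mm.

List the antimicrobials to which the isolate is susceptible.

meropenem, imipenem, amikacin

Tobramycin 10 mm: ≤ 10 mm — Resistant
Meropenem: 39 mm is ≥ 30 mm — S
Clindamycin: 32 μg/mL is ≥ 4 μg/mL → resistant
Imipenem 27 mm: ≥ 26 mm — susceptible
Rifampin (21 mm) ≤ 27 mm ⇒ R
Clarithromycin: 16 μg/mL is ≥ 4 μg/mL — R
Gentamicin (12 mm) in 11–14 mm — Intermediate
Amikacin (29 mm) ≥ 28 mm ⇒ S
Ceftazidime: 4 μg/mL is ≥ 1 μg/mL — resistant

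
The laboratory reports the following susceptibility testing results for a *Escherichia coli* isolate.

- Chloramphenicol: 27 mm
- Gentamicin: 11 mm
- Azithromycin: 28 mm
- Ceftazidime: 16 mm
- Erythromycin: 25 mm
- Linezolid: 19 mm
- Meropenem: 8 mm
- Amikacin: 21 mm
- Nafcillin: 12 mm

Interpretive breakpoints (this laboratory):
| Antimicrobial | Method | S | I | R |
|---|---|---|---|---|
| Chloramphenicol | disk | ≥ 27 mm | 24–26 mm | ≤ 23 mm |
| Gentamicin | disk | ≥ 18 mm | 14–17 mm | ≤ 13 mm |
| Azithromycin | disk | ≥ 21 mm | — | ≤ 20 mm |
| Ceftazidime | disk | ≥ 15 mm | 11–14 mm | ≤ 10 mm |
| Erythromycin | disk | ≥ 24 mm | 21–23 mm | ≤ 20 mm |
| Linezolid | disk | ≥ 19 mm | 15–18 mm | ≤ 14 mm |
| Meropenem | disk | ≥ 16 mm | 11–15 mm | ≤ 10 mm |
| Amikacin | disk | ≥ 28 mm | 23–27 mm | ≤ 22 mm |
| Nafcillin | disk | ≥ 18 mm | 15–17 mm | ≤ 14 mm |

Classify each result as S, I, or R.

Chloramphenicol (27 mm) ≥ 27 mm → Susceptible
Gentamicin 11 mm: ≤ 13 mm → resistant
Azithromycin (28 mm) ≥ 21 mm ⇒ S
Ceftazidime 16 mm: ≥ 15 mm ⇒ susceptible
Erythromycin: 25 mm is ≥ 24 mm → S
Linezolid 19 mm: ≥ 19 mm ⇒ Susceptible
Meropenem (8 mm) ≤ 10 mm → resistant
Amikacin (21 mm) ≤ 22 mm → Resistant
Nafcillin: 12 mm is ≤ 14 mm ⇒ Resistant

S, R, S, S, S, S, R, R, R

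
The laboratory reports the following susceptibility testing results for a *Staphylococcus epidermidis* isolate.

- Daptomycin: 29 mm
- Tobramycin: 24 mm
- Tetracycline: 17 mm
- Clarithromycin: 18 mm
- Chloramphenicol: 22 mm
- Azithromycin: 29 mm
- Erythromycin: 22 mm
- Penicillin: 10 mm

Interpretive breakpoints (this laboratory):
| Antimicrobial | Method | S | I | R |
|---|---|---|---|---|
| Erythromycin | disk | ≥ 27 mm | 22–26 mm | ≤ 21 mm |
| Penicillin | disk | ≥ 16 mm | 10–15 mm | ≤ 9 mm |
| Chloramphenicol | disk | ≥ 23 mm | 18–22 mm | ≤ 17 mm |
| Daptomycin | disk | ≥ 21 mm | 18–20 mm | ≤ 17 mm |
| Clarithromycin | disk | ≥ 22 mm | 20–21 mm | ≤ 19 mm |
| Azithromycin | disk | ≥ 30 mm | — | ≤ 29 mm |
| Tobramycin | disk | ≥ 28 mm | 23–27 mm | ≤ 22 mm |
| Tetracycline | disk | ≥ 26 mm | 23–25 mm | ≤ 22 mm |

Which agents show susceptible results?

Daptomycin: 29 mm is ≥ 21 mm → Susceptible
Tobramycin (24 mm) in 23–27 mm → intermediate
Tetracycline 17 mm: ≤ 22 mm ⇒ Resistant
Clarithromycin 18 mm: ≤ 19 mm → Resistant
Chloramphenicol 22 mm: in 18–22 mm → intermediate
Azithromycin 29 mm: ≤ 29 mm ⇒ Resistant
Erythromycin (22 mm) in 22–26 mm → Intermediate
Penicillin: 10 mm is in 10–15 mm → I

daptomycin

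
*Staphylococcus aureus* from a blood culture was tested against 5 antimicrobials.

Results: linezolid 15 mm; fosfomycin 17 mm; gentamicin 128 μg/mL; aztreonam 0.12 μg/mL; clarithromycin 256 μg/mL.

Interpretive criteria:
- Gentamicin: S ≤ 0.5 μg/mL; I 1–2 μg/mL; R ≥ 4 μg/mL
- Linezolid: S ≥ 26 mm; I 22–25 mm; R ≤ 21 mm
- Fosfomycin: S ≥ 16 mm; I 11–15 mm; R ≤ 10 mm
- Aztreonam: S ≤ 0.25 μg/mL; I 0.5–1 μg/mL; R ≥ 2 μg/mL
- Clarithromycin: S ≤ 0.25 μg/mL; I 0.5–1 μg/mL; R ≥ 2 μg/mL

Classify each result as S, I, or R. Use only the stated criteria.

Linezolid (15 mm) ≤ 21 mm — Resistant
Fosfomycin 17 mm: ≥ 16 mm → S
Gentamicin 128 μg/mL: ≥ 4 μg/mL → resistant
Aztreonam: 0.12 μg/mL is ≤ 0.25 μg/mL → susceptible
Clarithromycin: 256 μg/mL is ≥ 2 μg/mL ⇒ R

R, S, R, S, R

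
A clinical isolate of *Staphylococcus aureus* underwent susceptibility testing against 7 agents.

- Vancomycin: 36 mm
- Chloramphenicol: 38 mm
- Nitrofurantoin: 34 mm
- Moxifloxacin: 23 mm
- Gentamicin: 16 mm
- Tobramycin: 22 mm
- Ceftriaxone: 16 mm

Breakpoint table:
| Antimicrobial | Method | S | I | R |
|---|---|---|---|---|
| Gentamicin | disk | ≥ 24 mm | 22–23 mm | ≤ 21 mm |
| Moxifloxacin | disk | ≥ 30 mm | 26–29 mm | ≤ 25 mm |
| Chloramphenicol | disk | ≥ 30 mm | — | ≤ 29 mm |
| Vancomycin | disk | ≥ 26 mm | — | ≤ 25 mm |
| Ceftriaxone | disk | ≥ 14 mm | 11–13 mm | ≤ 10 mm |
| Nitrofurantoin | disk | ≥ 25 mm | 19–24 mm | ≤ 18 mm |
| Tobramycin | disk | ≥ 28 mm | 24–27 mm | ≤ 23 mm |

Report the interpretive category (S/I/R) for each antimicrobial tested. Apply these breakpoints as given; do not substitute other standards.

Vancomycin 36 mm: ≥ 26 mm ⇒ S
Chloramphenicol (38 mm) ≥ 30 mm — susceptible
Nitrofurantoin: 34 mm is ≥ 25 mm — susceptible
Moxifloxacin 23 mm: ≤ 25 mm → resistant
Gentamicin (16 mm) ≤ 21 mm — resistant
Tobramycin: 22 mm is ≤ 23 mm — Resistant
Ceftriaxone: 16 mm is ≥ 14 mm → S

S, S, S, R, R, R, S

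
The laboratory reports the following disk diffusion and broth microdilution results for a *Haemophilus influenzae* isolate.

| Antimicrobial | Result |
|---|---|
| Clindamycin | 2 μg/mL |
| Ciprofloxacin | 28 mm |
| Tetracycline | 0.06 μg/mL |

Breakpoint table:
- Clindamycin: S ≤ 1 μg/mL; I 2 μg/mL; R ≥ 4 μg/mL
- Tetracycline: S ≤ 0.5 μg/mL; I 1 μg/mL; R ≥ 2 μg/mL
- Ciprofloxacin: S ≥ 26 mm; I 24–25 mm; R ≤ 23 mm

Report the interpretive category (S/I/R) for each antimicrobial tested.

Clindamycin 2 μg/mL: = 2 μg/mL ⇒ Intermediate
Ciprofloxacin (28 mm) ≥ 26 mm — S
Tetracycline: 0.06 μg/mL is ≤ 0.5 μg/mL → susceptible

I, S, S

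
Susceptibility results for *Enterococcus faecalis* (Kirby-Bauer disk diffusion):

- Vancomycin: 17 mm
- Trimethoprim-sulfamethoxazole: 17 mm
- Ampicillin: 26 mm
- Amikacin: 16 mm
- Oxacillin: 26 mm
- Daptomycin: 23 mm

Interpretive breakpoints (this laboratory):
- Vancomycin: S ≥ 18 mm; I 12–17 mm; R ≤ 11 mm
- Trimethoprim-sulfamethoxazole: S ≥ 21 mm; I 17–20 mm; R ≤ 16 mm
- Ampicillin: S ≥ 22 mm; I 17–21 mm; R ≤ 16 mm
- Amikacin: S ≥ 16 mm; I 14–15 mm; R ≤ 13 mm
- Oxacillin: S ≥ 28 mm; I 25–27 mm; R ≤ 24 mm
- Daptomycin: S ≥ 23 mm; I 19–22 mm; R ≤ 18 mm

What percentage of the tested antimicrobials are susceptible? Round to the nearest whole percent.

Vancomycin (17 mm) in 12–17 mm — I
Trimethoprim-sulfamethoxazole (17 mm) in 17–20 mm ⇒ Intermediate
Ampicillin: 26 mm is ≥ 22 mm → S
Amikacin (16 mm) ≥ 16 mm ⇒ Susceptible
Oxacillin 26 mm: in 25–27 mm — intermediate
Daptomycin 23 mm: ≥ 23 mm → Susceptible
Susceptible: 3/6

50%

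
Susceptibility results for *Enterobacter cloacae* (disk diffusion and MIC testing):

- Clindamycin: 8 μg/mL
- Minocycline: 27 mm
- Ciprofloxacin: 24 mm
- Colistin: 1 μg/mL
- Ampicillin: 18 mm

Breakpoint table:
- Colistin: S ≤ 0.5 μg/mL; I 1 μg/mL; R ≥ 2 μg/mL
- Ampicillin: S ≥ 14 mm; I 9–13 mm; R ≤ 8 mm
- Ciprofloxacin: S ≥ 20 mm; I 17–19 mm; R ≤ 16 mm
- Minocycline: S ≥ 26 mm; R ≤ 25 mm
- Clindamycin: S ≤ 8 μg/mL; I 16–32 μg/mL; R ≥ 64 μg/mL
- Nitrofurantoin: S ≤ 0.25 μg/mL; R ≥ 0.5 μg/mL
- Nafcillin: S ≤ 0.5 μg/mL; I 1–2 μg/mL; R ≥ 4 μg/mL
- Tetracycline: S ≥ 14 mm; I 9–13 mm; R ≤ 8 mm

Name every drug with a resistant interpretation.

none

Clindamycin (8 μg/mL) ≤ 8 μg/mL ⇒ S
Minocycline: 27 mm is ≥ 26 mm — S
Ciprofloxacin 24 mm: ≥ 20 mm — Susceptible
Colistin: 1 μg/mL is = 1 μg/mL ⇒ intermediate
Ampicillin: 18 mm is ≥ 14 mm → susceptible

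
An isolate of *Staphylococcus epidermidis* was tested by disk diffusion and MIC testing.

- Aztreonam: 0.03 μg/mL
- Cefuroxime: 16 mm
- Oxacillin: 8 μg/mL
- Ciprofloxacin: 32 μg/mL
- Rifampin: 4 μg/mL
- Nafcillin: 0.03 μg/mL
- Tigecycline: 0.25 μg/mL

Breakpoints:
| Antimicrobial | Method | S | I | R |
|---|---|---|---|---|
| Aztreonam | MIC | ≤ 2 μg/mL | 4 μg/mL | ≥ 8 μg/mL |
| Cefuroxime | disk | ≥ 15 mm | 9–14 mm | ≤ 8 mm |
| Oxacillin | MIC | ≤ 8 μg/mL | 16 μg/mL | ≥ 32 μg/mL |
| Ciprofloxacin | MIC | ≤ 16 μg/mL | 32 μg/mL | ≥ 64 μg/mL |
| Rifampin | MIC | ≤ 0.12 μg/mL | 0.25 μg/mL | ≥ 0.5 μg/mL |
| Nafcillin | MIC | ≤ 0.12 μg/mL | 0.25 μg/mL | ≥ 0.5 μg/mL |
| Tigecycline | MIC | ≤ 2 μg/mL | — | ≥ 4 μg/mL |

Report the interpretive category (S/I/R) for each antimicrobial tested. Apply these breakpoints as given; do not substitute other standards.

Aztreonam 0.03 μg/mL: ≤ 2 μg/mL — susceptible
Cefuroxime: 16 mm is ≥ 15 mm — susceptible
Oxacillin: 8 μg/mL is ≤ 8 μg/mL → S
Ciprofloxacin 32 μg/mL: = 32 μg/mL — Intermediate
Rifampin: 4 μg/mL is ≥ 0.5 μg/mL ⇒ Resistant
Nafcillin: 0.03 μg/mL is ≤ 0.12 μg/mL → S
Tigecycline 0.25 μg/mL: ≤ 2 μg/mL — Susceptible

S, S, S, I, R, S, S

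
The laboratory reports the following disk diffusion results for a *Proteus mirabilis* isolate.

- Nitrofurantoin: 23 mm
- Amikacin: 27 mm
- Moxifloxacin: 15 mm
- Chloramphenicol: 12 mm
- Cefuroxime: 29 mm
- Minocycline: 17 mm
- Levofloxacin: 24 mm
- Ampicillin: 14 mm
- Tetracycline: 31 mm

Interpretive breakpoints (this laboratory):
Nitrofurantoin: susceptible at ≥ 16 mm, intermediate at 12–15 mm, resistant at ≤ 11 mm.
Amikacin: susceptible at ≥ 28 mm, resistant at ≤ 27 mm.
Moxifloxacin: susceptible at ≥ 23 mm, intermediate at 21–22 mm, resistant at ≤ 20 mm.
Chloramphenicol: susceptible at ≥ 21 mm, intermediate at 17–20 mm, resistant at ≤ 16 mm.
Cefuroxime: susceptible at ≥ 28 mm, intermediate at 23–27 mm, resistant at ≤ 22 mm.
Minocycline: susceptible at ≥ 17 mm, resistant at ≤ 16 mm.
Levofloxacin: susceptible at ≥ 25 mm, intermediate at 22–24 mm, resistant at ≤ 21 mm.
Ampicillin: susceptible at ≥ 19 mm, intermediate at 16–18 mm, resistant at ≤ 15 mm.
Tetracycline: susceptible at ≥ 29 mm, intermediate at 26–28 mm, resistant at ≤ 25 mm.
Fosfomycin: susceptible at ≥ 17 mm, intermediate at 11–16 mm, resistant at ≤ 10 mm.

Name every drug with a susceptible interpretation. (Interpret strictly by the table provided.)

Nitrofurantoin: 23 mm is ≥ 16 mm ⇒ S
Amikacin (27 mm) ≤ 27 mm — resistant
Moxifloxacin: 15 mm is ≤ 20 mm → Resistant
Chloramphenicol (12 mm) ≤ 16 mm — R
Cefuroxime: 29 mm is ≥ 28 mm — Susceptible
Minocycline 17 mm: ≥ 17 mm — Susceptible
Levofloxacin (24 mm) in 22–24 mm ⇒ I
Ampicillin (14 mm) ≤ 15 mm → Resistant
Tetracycline 31 mm: ≥ 29 mm — S

nitrofurantoin, cefuroxime, minocycline, tetracycline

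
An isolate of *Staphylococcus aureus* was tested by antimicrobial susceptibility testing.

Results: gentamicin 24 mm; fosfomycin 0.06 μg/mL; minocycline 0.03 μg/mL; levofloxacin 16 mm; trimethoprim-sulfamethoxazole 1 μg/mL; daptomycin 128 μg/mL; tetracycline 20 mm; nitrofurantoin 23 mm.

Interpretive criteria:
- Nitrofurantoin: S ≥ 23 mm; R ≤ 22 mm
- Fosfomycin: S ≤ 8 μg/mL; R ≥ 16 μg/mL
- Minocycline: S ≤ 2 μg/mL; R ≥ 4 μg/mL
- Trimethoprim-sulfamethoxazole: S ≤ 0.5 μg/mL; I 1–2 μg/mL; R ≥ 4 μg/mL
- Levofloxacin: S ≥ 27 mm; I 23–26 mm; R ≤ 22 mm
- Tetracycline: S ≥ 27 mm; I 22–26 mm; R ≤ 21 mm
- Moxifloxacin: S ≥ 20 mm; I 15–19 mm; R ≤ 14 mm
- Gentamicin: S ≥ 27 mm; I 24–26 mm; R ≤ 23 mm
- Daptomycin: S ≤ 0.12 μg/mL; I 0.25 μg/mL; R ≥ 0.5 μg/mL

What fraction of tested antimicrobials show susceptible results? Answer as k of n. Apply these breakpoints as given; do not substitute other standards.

3 of 8

Gentamicin 24 mm: in 24–26 mm → I
Fosfomycin: 0.06 μg/mL is ≤ 8 μg/mL → Susceptible
Minocycline (0.03 μg/mL) ≤ 2 μg/mL ⇒ Susceptible
Levofloxacin 16 mm: ≤ 22 mm ⇒ Resistant
Trimethoprim-sulfamethoxazole (1 μg/mL) in 1–2 μg/mL ⇒ I
Daptomycin: 128 μg/mL is ≥ 0.5 μg/mL ⇒ resistant
Tetracycline 20 mm: ≤ 21 mm → resistant
Nitrofurantoin (23 mm) ≥ 23 mm ⇒ S
Susceptible: 3/8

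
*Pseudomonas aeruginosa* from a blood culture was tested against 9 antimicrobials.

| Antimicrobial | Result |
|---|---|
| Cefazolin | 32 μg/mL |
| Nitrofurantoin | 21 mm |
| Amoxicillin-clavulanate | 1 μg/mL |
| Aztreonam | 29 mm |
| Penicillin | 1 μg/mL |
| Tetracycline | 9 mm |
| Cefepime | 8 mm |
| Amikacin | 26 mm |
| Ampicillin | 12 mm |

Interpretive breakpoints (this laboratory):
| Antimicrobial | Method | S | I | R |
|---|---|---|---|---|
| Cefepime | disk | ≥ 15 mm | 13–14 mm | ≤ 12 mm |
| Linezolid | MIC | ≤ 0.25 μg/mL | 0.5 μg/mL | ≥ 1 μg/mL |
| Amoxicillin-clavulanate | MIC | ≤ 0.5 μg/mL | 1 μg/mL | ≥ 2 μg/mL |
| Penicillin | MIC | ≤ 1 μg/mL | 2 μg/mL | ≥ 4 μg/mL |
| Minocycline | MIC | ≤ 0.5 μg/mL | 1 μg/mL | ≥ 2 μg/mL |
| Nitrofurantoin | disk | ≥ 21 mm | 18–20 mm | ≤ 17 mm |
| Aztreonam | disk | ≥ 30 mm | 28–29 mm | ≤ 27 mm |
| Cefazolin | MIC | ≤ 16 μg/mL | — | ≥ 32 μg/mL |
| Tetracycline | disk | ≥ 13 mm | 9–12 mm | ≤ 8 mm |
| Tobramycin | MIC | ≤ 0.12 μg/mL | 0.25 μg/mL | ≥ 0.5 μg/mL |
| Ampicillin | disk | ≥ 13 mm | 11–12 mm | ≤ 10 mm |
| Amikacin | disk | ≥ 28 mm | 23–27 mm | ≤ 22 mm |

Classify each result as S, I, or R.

R, S, I, I, S, I, R, I, I

Cefazolin 32 μg/mL: ≥ 32 μg/mL — resistant
Nitrofurantoin (21 mm) ≥ 21 mm → susceptible
Amoxicillin-clavulanate: 1 μg/mL is = 1 μg/mL → I
Aztreonam 29 mm: in 28–29 mm → intermediate
Penicillin: 1 μg/mL is ≤ 1 μg/mL → S
Tetracycline (9 mm) in 9–12 mm → Intermediate
Cefepime: 8 mm is ≤ 12 mm — R
Amikacin 26 mm: in 23–27 mm ⇒ Intermediate
Ampicillin 12 mm: in 11–12 mm — intermediate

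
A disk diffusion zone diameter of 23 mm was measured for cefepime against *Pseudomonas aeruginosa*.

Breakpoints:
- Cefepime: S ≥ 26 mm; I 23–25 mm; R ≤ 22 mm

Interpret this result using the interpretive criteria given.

Intermediate

Cefepime 23 mm: in 23–25 mm ⇒ I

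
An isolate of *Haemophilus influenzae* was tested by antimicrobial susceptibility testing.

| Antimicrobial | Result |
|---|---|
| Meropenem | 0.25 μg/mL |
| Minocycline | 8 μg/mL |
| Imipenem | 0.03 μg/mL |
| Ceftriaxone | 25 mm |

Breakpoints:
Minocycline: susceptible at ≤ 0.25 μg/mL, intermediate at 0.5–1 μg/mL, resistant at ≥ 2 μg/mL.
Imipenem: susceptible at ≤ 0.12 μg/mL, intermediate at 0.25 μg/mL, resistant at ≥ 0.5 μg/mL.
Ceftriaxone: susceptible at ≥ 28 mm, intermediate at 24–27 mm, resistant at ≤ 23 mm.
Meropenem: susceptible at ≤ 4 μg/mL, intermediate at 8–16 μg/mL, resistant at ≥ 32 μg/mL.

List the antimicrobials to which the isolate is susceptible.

meropenem, imipenem

Meropenem: 0.25 μg/mL is ≤ 4 μg/mL — susceptible
Minocycline 8 μg/mL: ≥ 2 μg/mL ⇒ resistant
Imipenem: 0.03 μg/mL is ≤ 0.12 μg/mL — Susceptible
Ceftriaxone: 25 mm is in 24–27 mm → Intermediate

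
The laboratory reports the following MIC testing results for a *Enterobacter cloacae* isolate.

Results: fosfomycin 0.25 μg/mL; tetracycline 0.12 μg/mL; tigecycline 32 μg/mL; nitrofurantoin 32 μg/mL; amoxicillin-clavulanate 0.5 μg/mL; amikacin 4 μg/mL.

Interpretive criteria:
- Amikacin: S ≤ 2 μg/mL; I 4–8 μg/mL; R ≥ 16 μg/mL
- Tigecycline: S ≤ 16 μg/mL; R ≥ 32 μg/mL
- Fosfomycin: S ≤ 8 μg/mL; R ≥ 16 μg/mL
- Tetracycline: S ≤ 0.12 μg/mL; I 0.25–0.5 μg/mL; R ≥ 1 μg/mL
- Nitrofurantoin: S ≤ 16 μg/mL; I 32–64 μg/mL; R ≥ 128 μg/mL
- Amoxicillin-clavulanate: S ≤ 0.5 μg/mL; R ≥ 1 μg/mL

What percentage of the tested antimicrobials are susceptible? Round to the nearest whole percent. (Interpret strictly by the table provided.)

50%

Fosfomycin 0.25 μg/mL: ≤ 8 μg/mL ⇒ Susceptible
Tetracycline 0.12 μg/mL: ≤ 0.12 μg/mL → Susceptible
Tigecycline 32 μg/mL: ≥ 32 μg/mL → R
Nitrofurantoin 32 μg/mL: in 32–64 μg/mL → Intermediate
Amoxicillin-clavulanate: 0.5 μg/mL is ≤ 0.5 μg/mL → susceptible
Amikacin 4 μg/mL: in 4–8 μg/mL → intermediate
Susceptible: 3/6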